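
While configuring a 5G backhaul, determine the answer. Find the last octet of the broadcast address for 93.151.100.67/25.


Given: IP = 93.151.100.67, prefix = /25
Host bits = 32 - 25 = 7
Network last octet = 67 AND mask = 0
Host part size = 2^7 - 1 = 127
Broadcast last octet = 0 OR 127 = 127

127


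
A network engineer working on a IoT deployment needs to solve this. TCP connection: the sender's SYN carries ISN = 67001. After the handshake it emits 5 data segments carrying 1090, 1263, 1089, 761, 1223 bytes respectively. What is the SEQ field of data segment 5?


The SYN occupies sequence number ISN = 67001, so the first data byte is ISN + 1 = 67002.
SEQ of data segment i = (ISN + 1) + sum of payload sizes of segments 1..i-1.
Segment 1: SEQ = 67002, payload = 1090 bytes
Segment 2: SEQ = 68092, payload = 1263 bytes
Segment 3: SEQ = 69355, payload = 1089 bytes
Segment 4: SEQ = 70444, payload = 761 bytes
Segment 5: SEQ = 71205, payload = 1223 bytes
SEQ of segment 5 = 67002 + 1090 + 1263 + 1089 + 761 = 71205

71205


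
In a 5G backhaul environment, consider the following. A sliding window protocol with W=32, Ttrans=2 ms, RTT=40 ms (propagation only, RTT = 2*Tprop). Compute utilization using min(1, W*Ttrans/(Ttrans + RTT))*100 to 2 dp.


Given: W = 32, Ttrans = 2 ms, RTT = 40 ms (= 2 * Tprop, Tprop = 20 ms)
Cycle time = Ttrans + RTT = 2 + 40 = 42 ms (first packet sent until its ACK returns)
W * Ttrans = 32 * 2 = 64 ms of sending per cycle
W * Ttrans / (Ttrans + RTT) = 64 / 42 = 1.523810
U = min(1, 1.523810) = 1.000000
U% = 100.00%

100.00


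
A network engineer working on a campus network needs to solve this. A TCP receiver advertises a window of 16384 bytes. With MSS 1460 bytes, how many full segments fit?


Given: RWND = 16384 bytes, MSS = 1460 bytes
Full segments = floor(RWND / MSS)
Full segments = floor(16384 / 1460)
Full segments = floor(11.2219) = 11

11


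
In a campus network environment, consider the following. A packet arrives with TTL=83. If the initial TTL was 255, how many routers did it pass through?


Given: initial TTL = 255, received TTL = 83
Hops = initial TTL - received TTL
Hops = 255 - 83 = 172

172


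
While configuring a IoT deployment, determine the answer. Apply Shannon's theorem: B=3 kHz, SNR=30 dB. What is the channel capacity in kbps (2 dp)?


Given: B = 3 kHz, SNR = 30 dB
SNR linear = 10^(30/10) = 1000
1 + SNR = 1001
log2(1001) = 9.9672262588
C = 3 * 1000 * 9.9672262588 = 29901.6788 bps
C = 29.901679 kbps -> 29.90 kbps (2 dp)

29.90


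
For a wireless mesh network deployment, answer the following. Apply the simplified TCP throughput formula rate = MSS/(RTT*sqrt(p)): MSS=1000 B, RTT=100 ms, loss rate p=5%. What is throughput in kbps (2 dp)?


Given: MSS = 1000 bytes, RTT = 100 ms, loss = 5%
RTT in seconds = 100 / 1000 = 0.1
Loss rate = 5% = 0.05
sqrt(loss) = sqrt(0.05) = 0.223606797750
Throughput (bytes/s) = 1000 / (0.1 * 0.223606797750) = 44721.3595
Throughput (kbps) = 44721.3595 * 8 / 1000 = 357.770876 -> 357.77 kbps (2 dp)

357.77


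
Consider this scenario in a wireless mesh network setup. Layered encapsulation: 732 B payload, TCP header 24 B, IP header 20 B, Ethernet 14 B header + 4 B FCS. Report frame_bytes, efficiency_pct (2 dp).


TCP segment = 732 + 24 = 756 B
IP packet = 756 + 20 = 776 B
Ethernet frame = 776 + 14 + 4 = 794 B
Efficiency = app / frame = 732 / 794 = 0.921914 = 92.1914% -> 92.19% (2 dp)

794, 92.19


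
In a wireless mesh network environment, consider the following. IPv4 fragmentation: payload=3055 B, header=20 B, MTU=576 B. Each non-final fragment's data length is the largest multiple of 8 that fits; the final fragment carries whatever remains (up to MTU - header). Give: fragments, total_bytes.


Max data per non-final fragment = floor((MTU - header)/8)*8 = floor((576 - 20)/8)*8 = floor(556/8)*8 = 552 B
Final fragment needs no 8-byte alignment: it can carry up to MTU - header = 556 B
Non-final fragments needed = ceil((payload - 556) / 552) = ceil(2499/552) = ceil(4.5272) = 5
Number of fragments = 5 + 1 = 6
Fragment sizes (data): 5 * 552 B + 295 B (last, 295 <= 556 OK)
Total bytes sent = payload + n_frags * header = 3055 + 6*20 = 3055 + 120 = 3175 B

6, 3175


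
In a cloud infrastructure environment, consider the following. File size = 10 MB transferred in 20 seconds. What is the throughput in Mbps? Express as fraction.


Given: file = 10 MB, time = 20 s
File in Mb = 10 * 8 = 80 Mb
Throughput = 80 / 20 Mbps
Throughput = 4 Mbps

4


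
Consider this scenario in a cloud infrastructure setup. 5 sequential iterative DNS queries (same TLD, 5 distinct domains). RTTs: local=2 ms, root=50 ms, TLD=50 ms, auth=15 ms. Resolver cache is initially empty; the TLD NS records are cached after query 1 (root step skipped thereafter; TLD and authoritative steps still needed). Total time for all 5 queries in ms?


Lookup 1 (cold cache): local + root + TLD + auth = 2 + 50 + 50 + 15 = 117 ms
Lookups 2..5 (TLD NS cached -> skip root; new domain -> still ask TLD and auth): local + TLD + auth = 2 + 50 + 15 = 67 ms each
Remaining 4 lookups: 4 * 67 = 268 ms
Total = 117 + 268 = 385 ms

385


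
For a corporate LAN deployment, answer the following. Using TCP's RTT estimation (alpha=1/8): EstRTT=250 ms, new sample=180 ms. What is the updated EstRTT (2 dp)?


Given: EstRTT = 250 ms, SampleRTT = 180 ms, alpha = 1/8
New EstRTT = (1 - alpha) * EstRTT + alpha * SampleRTT
(7/8) * 250 = 218.75
(1/8) * 180 = 22.5
New EstRTT = 218.75 + 22.5 = 241.25 ms -> 241.25 ms (2 dp)

241.25


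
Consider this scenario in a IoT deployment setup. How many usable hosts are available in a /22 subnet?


Given: subnet mask /22
Host bits = 32 - 22 = 10
Total addresses = 2^10 = 1024
Usable hosts = 1024 - 2 (network + broadcast) = 1022

1022


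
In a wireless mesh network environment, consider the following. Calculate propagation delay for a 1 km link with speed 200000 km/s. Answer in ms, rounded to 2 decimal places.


Given: distance = 1 km, speed = 200000 km/s
Delay = distance / speed = 1 / 200000 seconds
Delay in ms = 1 * 1000 / 200000
Delay = 0.0050 ms
Rounded to 2 dp = 0.01 ms

0.01


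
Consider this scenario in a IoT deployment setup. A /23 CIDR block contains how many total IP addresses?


Given: CIDR prefix /23
Host bits = 32 - 23 = 9
Total addresses = 2^9 = 512

512


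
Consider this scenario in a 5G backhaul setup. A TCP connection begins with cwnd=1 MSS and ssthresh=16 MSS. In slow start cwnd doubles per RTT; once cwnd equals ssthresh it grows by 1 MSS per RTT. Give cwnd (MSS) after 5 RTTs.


RTT 0: cwnd = 1 MSS (initial)
RTT 1: cwnd = 2 MSS (slow start, doubled)
RTT 2: cwnd = 4 MSS (slow start, doubled)
RTT 3: cwnd = 8 MSS (slow start, doubled)
RTT 4: cwnd = 16 MSS (slow start, doubled)
RTT 5: cwnd = 17 MSS (congestion avoidance, +1)

17


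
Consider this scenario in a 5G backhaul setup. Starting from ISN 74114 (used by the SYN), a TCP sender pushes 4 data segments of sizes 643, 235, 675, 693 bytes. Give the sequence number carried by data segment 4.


The SYN occupies sequence number ISN = 74114, so the first data byte is ISN + 1 = 74115.
SEQ of data segment i = (ISN + 1) + sum of payload sizes of segments 1..i-1.
Segment 1: SEQ = 74115, payload = 643 bytes
Segment 2: SEQ = 74758, payload = 235 bytes
Segment 3: SEQ = 74993, payload = 675 bytes
Segment 4: SEQ = 75668, payload = 693 bytes
SEQ of segment 4 = 74115 + 643 + 235 + 675 = 75668

75668


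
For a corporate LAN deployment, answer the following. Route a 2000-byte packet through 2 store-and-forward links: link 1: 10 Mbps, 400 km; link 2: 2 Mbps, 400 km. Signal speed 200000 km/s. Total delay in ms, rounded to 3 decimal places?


Packet = 2000 bytes = 16000 bits. Store-and-forward: sum (t_trans + t_prop) per link.
Link 1: t_trans = 16000/(10*10^6) s = 1.6000 ms; t_prop = 400/200000 s = 2.0000 ms; subtotal = 3.6000 ms
Link 2: t_trans = 16000/(2*10^6) s = 8.0000 ms; t_prop = 400/200000 s = 2.0000 ms; subtotal = 10.0000 ms
End-to-end = 3.6000 + 10.0000 = 13.6000 ms -> 13.600 ms (3 dp)

13.600


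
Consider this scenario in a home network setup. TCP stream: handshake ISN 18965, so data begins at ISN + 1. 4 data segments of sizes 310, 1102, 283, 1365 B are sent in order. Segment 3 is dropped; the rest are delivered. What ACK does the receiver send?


SYN uses sequence number 18965; first data byte = ISN + 1 = 18966.
Segment 1: SEQ = 18966, len = 310 B, covers [18966, 19275]
Segment 2: SEQ = 19276, len = 1102 B, covers [19276, 20377]
Segment 3: SEQ = 20378, len = 283 B, covers [20378, 20660] [LOST]
Segment 4: SEQ = 20661, len = 1365 B, covers [20661, 22025]
In-order data received: bytes [18966, 20377] (segments 1..2).
Segment 3 missing -> gap begins at byte 20378; later segments buffered out of order.
Cumulative ACK = next expected in-order byte = 18966 + 310 + 1102 = 20378

20378


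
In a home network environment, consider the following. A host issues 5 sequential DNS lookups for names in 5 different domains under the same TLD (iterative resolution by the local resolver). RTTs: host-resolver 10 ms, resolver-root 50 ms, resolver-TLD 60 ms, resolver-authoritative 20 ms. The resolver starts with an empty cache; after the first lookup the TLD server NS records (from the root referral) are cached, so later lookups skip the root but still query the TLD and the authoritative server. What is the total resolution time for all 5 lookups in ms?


Lookup 1 (cold cache): local + root + TLD + auth = 10 + 50 + 60 + 20 = 140 ms
Lookups 2..5 (TLD NS cached -> skip root; new domain -> still ask TLD and auth): local + TLD + auth = 10 + 60 + 20 = 90 ms each
Remaining 4 lookups: 4 * 90 = 360 ms
Total = 140 + 360 = 500 ms

500


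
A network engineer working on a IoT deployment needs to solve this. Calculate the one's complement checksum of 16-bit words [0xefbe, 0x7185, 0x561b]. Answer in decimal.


Given words: [0xefbe, 0x7185, 0x561b]
Step 1: Sum all words
Raw sum = 61374 + 29061 + 22043 = 112478
Step 2: Fold carry: (46942 + 1) = 46943
One's complement = ~46943 & 0xFFFF = 18592

18592


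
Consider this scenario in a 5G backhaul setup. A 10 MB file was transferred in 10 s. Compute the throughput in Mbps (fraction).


Given: file = 10 MB, time = 10 s
File in Mb = 10 * 8 = 80 Mb
Throughput = 80 / 10 Mbps
Throughput = 8 Mbps

8


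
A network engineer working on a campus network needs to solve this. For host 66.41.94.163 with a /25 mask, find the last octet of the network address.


Given: IP = 66.41.94.163, prefix = /25
Subnet mask = 255.255.255.128
Last octet of IP: 163
Last octet of mask: 128
Network last octet = 163 AND 128 = 128

128


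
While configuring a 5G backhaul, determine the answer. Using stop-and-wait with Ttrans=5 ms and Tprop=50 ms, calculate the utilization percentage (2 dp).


Given: Ttrans = 5 ms, Tprop = 50 ms
RTT = 2 * Tprop = 2 * 50 = 100 ms
U = Ttrans / (Ttrans + RTT)
U = 5 / (5 + 100)
U = 5 / 105 = 0.047619
U% = 4.76%

4.76


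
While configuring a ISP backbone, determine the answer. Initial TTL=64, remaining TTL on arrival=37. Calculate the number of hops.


Given: initial TTL = 64, received TTL = 37
Hops = initial TTL - received TTL
Hops = 64 - 37 = 27

27


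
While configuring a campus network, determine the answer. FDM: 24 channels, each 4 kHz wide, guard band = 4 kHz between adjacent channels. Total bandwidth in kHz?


Given: 24 channels, 4 kHz each, guard = 4 kHz
Channel bandwidth = 24 * 4 = 96 kHz
Guard bands = 23 gaps * 4 kHz = 92 kHz
Total = 96 + 92 = 188 kHz

188


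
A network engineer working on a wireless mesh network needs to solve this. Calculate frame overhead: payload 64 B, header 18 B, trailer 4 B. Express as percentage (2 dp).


Given: payload = 64 B, header = 18 B, trailer = 4 B
Overhead bytes = header + trailer = 18 + 4 = 22
Total frame = payload + overhead = 64 + 22 = 86
Overhead % = 22 / 86 * 100 = 25.5814% -> 25.58% (2 dp)

25.58


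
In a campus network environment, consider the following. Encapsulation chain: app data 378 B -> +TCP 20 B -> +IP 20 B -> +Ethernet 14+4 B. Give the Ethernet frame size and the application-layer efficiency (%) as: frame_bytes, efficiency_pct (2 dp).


TCP segment = 378 + 20 = 398 B
IP packet = 398 + 20 = 418 B
Ethernet frame = 418 + 14 + 4 = 436 B
Efficiency = app / frame = 378 / 436 = 0.866972 = 86.6972% -> 86.70% (2 dp)

436, 86.70


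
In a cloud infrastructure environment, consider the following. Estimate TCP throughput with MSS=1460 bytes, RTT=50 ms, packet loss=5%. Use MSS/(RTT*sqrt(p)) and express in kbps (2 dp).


Given: MSS = 1460 bytes, RTT = 50 ms, loss = 5%
RTT in seconds = 50 / 1000 = 0.05
Loss rate = 5% = 0.05
sqrt(loss) = sqrt(0.05) = 0.223606797750
Throughput (bytes/s) = 1460 / (0.05 * 0.223606797750) = 130586.3699
Throughput (kbps) = 130586.3699 * 8 / 1000 = 1044.690959 -> 1044.69 kbps (2 dp)

1044.69


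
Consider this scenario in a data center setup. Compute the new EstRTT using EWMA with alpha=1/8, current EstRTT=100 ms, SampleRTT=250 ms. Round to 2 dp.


Given: EstRTT = 100 ms, SampleRTT = 250 ms, alpha = 1/8
New EstRTT = (1 - alpha) * EstRTT + alpha * SampleRTT
(7/8) * 100 = 87.5
(1/8) * 250 = 31.25
New EstRTT = 87.5 + 31.25 = 118.75 ms -> 118.75 ms (2 dp)

118.75


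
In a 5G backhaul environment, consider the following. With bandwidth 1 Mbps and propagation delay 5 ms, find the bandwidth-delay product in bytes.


Given: bandwidth = 1 Mbps, delay = 5 ms
BDP in bits = 1 * 10^6 * 5 / 1000
BDP in bits = 5000
BDP in bytes = 5000 / 8 = 625

625


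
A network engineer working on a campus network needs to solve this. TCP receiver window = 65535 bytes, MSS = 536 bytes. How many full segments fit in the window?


Given: RWND = 65535 bytes, MSS = 536 bytes
Full segments = floor(RWND / MSS)
Full segments = floor(65535 / 536)
Full segments = floor(122.2668) = 122

122


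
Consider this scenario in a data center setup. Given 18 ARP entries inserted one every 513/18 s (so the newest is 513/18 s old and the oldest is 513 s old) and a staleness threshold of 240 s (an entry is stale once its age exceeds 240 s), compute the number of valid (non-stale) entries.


Ages are k * 513/18 s for k = 1..18 (spacing = 28.5000 s).
Entry k is valid iff k * 513/18 <= 240 iff k <= 18 * 240 / 513 = 8.4211
n_valid = floor(8.4211) = 8
(n_stale = 18 - 8 = 10)

8


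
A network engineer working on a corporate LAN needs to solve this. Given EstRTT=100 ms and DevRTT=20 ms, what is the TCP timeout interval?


Given: EstRTT = 100 ms, DevRTT = 20 ms
Timeout = EstRTT + 4 * DevRTT
4 * DevRTT = 4 * 20 = 80
Timeout = 100 + 80 = 180 ms

180


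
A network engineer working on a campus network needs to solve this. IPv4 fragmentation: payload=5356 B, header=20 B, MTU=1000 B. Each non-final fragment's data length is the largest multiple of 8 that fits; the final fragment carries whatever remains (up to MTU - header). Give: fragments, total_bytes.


Max data per non-final fragment = floor((MTU - header)/8)*8 = floor((1000 - 20)/8)*8 = floor(980/8)*8 = 976 B
Final fragment needs no 8-byte alignment: it can carry up to MTU - header = 980 B
Non-final fragments needed = ceil((payload - 980) / 976) = ceil(4376/976) = ceil(4.4836) = 5
Number of fragments = 5 + 1 = 6
Fragment sizes (data): 5 * 976 B + 476 B (last, 476 <= 980 OK)
Total bytes sent = payload + n_frags * header = 5356 + 6*20 = 5356 + 120 = 5476 B

6, 5476


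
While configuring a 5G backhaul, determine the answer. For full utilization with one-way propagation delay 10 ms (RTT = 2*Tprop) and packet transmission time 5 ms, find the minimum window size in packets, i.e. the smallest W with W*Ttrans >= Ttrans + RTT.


Given: Ttrans = 5 ms, RTT = 20 ms (= 2 * Tprop, Tprop = 10 ms)
Time until first ACK returns = Ttrans + RTT = 5 + 20 = 25 ms
Need W * Ttrans >= Ttrans + RTT  ->  W >= (Ttrans + RTT) / Ttrans
(Ttrans + RTT) / Ttrans = 25 / 5 = 5
W_min = ceil(5) = 5

5


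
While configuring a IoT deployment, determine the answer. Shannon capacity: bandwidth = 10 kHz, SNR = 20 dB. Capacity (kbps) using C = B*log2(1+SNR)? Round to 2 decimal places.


Given: B = 10 kHz, SNR = 20 dB
SNR linear = 10^(20/10) = 100
1 + SNR = 101
log2(101) = 6.6582114828
C = 10 * 1000 * 6.6582114828 = 66582.1148 bps
C = 66.582115 kbps -> 66.58 kbps (2 dp)

66.58


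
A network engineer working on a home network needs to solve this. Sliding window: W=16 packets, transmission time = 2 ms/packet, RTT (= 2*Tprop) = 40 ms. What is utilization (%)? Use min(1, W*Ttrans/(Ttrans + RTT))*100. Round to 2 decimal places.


Given: W = 16, Ttrans = 2 ms, RTT = 40 ms (= 2 * Tprop, Tprop = 20 ms)
Cycle time = Ttrans + RTT = 2 + 40 = 42 ms (first packet sent until its ACK returns)
W * Ttrans = 16 * 2 = 32 ms of sending per cycle
W * Ttrans / (Ttrans + RTT) = 32 / 42 = 0.761905
U = min(1, 0.761905) = 0.761905
U% = 76.19%

76.19


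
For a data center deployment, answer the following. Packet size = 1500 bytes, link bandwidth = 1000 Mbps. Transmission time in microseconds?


Given: packet = 1500 bytes, bandwidth = 1000 Mbps
Packet in bits = 1500 * 8 = 12000 bits
Bandwidth = 1000 * 10^6 = 1000000000 bps
Time = 12000 / 1000000000 seconds
Time in us = 12000 * 10^6 / 1000000000 = 12

12


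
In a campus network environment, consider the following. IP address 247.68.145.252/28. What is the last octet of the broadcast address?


Given: IP = 247.68.145.252, prefix = /28
Host bits = 32 - 28 = 4
Network last octet = 252 AND mask = 240
Host part size = 2^4 - 1 = 15
Broadcast last octet = 240 OR 15 = 255

255


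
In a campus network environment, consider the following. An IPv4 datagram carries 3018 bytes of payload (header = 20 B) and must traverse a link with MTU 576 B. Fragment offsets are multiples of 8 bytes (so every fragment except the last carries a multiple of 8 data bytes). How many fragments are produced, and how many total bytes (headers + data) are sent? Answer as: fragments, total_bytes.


Max data per non-final fragment = floor((MTU - header)/8)*8 = floor((576 - 20)/8)*8 = floor(556/8)*8 = 552 B
Final fragment needs no 8-byte alignment: it can carry up to MTU - header = 556 B
Non-final fragments needed = ceil((payload - 556) / 552) = ceil(2462/552) = ceil(4.4601) = 5
Number of fragments = 5 + 1 = 6
Fragment sizes (data): 5 * 552 B + 258 B (last, 258 <= 556 OK)
Total bytes sent = payload + n_frags * header = 3018 + 6*20 = 3018 + 120 = 3138 B

6, 3138


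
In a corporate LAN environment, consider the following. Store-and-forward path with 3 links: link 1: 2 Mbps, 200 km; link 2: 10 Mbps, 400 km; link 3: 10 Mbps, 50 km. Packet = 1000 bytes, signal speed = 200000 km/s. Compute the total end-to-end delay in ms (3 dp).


Packet = 1000 bytes = 8000 bits. Store-and-forward: sum (t_trans + t_prop) per link.
Link 1: t_trans = 8000/(2*10^6) s = 4.0000 ms; t_prop = 200/200000 s = 1.0000 ms; subtotal = 5.0000 ms
Link 2: t_trans = 8000/(10*10^6) s = 0.8000 ms; t_prop = 400/200000 s = 2.0000 ms; subtotal = 2.8000 ms
Link 3: t_trans = 8000/(10*10^6) s = 0.8000 ms; t_prop = 50/200000 s = 0.2500 ms; subtotal = 1.0500 ms
End-to-end = 5.0000 + 2.8000 + 1.0500 = 8.8500 ms -> 8.850 ms (3 dp)

8.850


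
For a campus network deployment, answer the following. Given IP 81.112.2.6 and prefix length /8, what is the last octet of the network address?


Given: IP = 81.112.2.6, prefix = /8
Subnet mask = 255.0.0.0
Last octet of IP: 6
Last octet of mask: 0
Network last octet = 6 AND 0 = 0

0


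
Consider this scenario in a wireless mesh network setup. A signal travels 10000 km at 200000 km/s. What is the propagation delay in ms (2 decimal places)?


Given: distance = 10000 km, speed = 200000 km/s
Delay = distance / speed = 10000 / 200000 seconds
Delay in ms = 10000 * 1000 / 200000
Delay = 50.0000 ms
Rounded to 2 dp = 50.00 ms

50.00


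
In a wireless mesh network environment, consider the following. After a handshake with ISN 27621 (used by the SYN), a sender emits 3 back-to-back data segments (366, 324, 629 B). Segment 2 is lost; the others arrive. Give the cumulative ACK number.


SYN uses sequence number 27621; first data byte = ISN + 1 = 27622.
Segment 1: SEQ = 27622, len = 366 B, covers [27622, 27987]
Segment 2: SEQ = 27988, len = 324 B, covers [27988, 28311] [LOST]
Segment 3: SEQ = 28312, len = 629 B, covers [28312, 28940]
In-order data received: bytes [27622, 27987] (segments 1..1).
Segment 2 missing -> gap begins at byte 27988; later segments buffered out of order.
Cumulative ACK = next expected in-order byte = 27622 + 366 = 27988

27988


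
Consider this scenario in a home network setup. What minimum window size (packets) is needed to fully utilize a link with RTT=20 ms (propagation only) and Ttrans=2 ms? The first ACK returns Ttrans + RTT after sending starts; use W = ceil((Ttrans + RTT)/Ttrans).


Given: Ttrans = 2 ms, RTT = 20 ms (= 2 * Tprop, Tprop = 10 ms)
Time until first ACK returns = Ttrans + RTT = 2 + 20 = 22 ms
Need W * Ttrans >= Ttrans + RTT  ->  W >= (Ttrans + RTT) / Ttrans
(Ttrans + RTT) / Ttrans = 22 / 2 = 11
W_min = ceil(11) = 11

11


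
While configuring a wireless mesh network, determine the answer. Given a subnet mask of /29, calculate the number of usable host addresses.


Given: subnet mask /29
Host bits = 32 - 29 = 3
Total addresses = 2^3 = 8
Usable hosts = 8 - 2 (network + broadcast) = 6

6


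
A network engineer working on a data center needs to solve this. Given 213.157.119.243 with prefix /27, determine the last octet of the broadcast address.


Given: IP = 213.157.119.243, prefix = /27
Host bits = 32 - 27 = 5
Network last octet = 243 AND mask = 224
Host part size = 2^5 - 1 = 31
Broadcast last octet = 224 OR 31 = 255

255


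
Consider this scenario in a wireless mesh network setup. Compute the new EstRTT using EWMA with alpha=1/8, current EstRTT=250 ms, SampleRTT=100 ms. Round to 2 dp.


Given: EstRTT = 250 ms, SampleRTT = 100 ms, alpha = 1/8
New EstRTT = (1 - alpha) * EstRTT + alpha * SampleRTT
(7/8) * 250 = 218.75
(1/8) * 100 = 12.5
New EstRTT = 218.75 + 12.5 = 231.25 ms -> 231.25 ms (2 dp)

231.25


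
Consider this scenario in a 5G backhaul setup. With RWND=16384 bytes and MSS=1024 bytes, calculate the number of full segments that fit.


Given: RWND = 16384 bytes, MSS = 1024 bytes
Full segments = floor(RWND / MSS)
Full segments = floor(16384 / 1024)
Full segments = floor(16.0) = 16

16


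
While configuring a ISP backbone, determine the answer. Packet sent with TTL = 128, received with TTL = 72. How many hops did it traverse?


Given: initial TTL = 128, received TTL = 72
Hops = initial TTL - received TTL
Hops = 128 - 72 = 56

56


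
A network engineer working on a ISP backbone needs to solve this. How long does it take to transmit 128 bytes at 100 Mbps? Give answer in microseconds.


Given: packet = 128 bytes, bandwidth = 100 Mbps
Packet in bits = 128 * 8 = 1024 bits
Bandwidth = 100 * 10^6 = 100000000 bps
Time = 1024 / 100000000 seconds
Time in us = 1024 * 10^6 / 100000000 = 10.24

10.24


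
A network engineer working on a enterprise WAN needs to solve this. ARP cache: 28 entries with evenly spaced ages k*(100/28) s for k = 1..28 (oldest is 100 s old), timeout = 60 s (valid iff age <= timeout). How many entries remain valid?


Ages are k * 100/28 s for k = 1..28 (spacing = 3.5714 s).
Entry k is valid iff k * 100/28 <= 60 iff k <= 28 * 60 / 100 = 16.8000
n_valid = floor(16.8000) = 16
(n_stale = 28 - 16 = 12)

16


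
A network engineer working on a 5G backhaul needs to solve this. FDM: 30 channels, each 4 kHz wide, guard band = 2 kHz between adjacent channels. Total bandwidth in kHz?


Given: 30 channels, 4 kHz each, guard = 2 kHz
Channel bandwidth = 30 * 4 = 120 kHz
Guard bands = 29 gaps * 2 kHz = 58 kHz
Total = 120 + 58 = 178 kHz

178


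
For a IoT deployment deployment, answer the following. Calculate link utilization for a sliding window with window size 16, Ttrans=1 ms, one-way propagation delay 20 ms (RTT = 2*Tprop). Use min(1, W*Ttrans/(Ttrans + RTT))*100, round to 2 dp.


Given: W = 16, Ttrans = 1 ms, RTT = 40 ms (= 2 * Tprop, Tprop = 20 ms)
Cycle time = Ttrans + RTT = 1 + 40 = 41 ms (first packet sent until its ACK returns)
W * Ttrans = 16 * 1 = 16 ms of sending per cycle
W * Ttrans / (Ttrans + RTT) = 16 / 41 = 0.390244
U = min(1, 0.390244) = 0.390244
U% = 39.02%

39.02


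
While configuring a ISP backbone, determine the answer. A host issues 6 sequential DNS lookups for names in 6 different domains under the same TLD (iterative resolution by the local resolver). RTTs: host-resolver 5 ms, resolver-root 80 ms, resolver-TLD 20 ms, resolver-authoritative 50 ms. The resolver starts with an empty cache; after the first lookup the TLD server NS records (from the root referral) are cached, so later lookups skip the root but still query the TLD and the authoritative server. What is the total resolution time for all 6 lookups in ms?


Lookup 1 (cold cache): local + root + TLD + auth = 5 + 80 + 20 + 50 = 155 ms
Lookups 2..6 (TLD NS cached -> skip root; new domain -> still ask TLD and auth): local + TLD + auth = 5 + 20 + 50 = 75 ms each
Remaining 5 lookups: 5 * 75 = 375 ms
Total = 155 + 375 = 530 ms

530


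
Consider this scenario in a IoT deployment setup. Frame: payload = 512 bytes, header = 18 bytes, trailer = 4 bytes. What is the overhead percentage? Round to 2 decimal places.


Given: payload = 512 B, header = 18 B, trailer = 4 B
Overhead bytes = header + trailer = 18 + 4 = 22
Total frame = payload + overhead = 512 + 22 = 534
Overhead % = 22 / 534 * 100 = 4.1199% -> 4.12% (2 dp)

4.12


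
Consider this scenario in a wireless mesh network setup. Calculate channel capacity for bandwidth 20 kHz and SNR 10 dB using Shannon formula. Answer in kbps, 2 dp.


Given: B = 20 kHz, SNR = 10 dB
SNR linear = 10^(10/10) = 10
1 + SNR = 11
log2(11) = 3.4594316186
C = 20 * 1000 * 3.4594316186 = 69188.6324 bps
C = 69.188632 kbps -> 69.19 kbps (2 dp)

69.19


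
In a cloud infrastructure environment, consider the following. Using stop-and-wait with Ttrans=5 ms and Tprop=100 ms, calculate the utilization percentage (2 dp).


Given: Ttrans = 5 ms, Tprop = 100 ms
RTT = 2 * Tprop = 2 * 100 = 200 ms
U = Ttrans / (Ttrans + RTT)
U = 5 / (5 + 200)
U = 5 / 205 = 0.02439
U% = 2.44%

2.44


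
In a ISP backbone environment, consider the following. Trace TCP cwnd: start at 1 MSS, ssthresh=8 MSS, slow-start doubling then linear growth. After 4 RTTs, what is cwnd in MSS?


RTT 0: cwnd = 1 MSS (initial)
RTT 1: cwnd = 2 MSS (slow start, doubled)
RTT 2: cwnd = 4 MSS (slow start, doubled)
RTT 3: cwnd = 8 MSS (slow start, doubled)
RTT 4: cwnd = 9 MSS (congestion avoidance, +1)

9


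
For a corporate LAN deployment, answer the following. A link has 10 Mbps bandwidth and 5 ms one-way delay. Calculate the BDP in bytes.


Given: bandwidth = 10 Mbps, delay = 5 ms
BDP in bits = 10 * 10^6 * 5 / 1000
BDP in bits = 50000
BDP in bytes = 50000 / 8 = 6250

6250


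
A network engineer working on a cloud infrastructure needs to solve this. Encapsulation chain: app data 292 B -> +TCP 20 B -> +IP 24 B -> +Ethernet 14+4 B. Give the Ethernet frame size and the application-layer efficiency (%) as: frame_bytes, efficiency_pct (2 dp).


TCP segment = 292 + 20 = 312 B
IP packet = 312 + 24 = 336 B
Ethernet frame = 336 + 14 + 4 = 354 B
Efficiency = app / frame = 292 / 354 = 0.824859 = 82.4859% -> 82.49% (2 dp)

354, 82.49


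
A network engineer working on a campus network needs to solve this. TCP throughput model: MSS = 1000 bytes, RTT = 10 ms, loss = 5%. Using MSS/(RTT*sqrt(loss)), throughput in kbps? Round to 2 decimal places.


Given: MSS = 1000 bytes, RTT = 10 ms, loss = 5%
RTT in seconds = 10 / 1000 = 0.01
Loss rate = 5% = 0.05
sqrt(loss) = sqrt(0.05) = 0.223606797750
Throughput (bytes/s) = 1000 / (0.01 * 0.223606797750) = 447213.5955
Throughput (kbps) = 447213.5955 * 8 / 1000 = 3577.708764 -> 3577.71 kbps (2 dp)

3577.71


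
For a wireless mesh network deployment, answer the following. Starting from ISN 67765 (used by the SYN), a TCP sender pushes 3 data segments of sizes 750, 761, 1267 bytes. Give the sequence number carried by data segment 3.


The SYN occupies sequence number ISN = 67765, so the first data byte is ISN + 1 = 67766.
SEQ of data segment i = (ISN + 1) + sum of payload sizes of segments 1..i-1.
Segment 1: SEQ = 67766, payload = 750 bytes
Segment 2: SEQ = 68516, payload = 761 bytes
Segment 3: SEQ = 69277, payload = 1267 bytes
SEQ of segment 3 = 67766 + 750 + 761 = 69277

69277


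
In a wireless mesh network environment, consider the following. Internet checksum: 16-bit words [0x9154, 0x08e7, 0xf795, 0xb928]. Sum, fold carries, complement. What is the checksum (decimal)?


Given words: [0x9154, 0x08e7, 0xf795, 0xb928]
Step 1: Sum all words
Raw sum = 37204 + 2279 + 63381 + 47400 = 150264
Step 2: Fold carry: (19192 + 2) = 19194
One's complement = ~19194 & 0xFFFF = 46341

46341


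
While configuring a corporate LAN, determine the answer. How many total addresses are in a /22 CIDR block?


Given: CIDR prefix /22
Host bits = 32 - 22 = 10
Total addresses = 2^10 = 1024

1024


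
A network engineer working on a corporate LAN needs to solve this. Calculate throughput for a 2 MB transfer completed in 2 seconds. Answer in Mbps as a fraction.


Given: file = 2 MB, time = 2 s
File in Mb = 2 * 8 = 16 Mb
Throughput = 16 / 2 Mbps
Throughput = 8 Mbps

8


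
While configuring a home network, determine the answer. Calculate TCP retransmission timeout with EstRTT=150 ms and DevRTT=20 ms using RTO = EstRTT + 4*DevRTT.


Given: EstRTT = 150 ms, DevRTT = 20 ms
Timeout = EstRTT + 4 * DevRTT
4 * DevRTT = 4 * 20 = 80
Timeout = 150 + 80 = 230 ms

230


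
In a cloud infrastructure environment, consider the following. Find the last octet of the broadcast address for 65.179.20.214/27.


Given: IP = 65.179.20.214, prefix = /27
Host bits = 32 - 27 = 5
Network last octet = 214 AND mask = 192
Host part size = 2^5 - 1 = 31
Broadcast last octet = 192 OR 31 = 223

223


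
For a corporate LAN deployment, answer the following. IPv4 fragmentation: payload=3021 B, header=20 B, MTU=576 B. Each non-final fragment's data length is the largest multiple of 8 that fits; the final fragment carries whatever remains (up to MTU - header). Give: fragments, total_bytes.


Max data per non-final fragment = floor((MTU - header)/8)*8 = floor((576 - 20)/8)*8 = floor(556/8)*8 = 552 B
Final fragment needs no 8-byte alignment: it can carry up to MTU - header = 556 B
Non-final fragments needed = ceil((payload - 556) / 552) = ceil(2465/552) = ceil(4.4656) = 5
Number of fragments = 5 + 1 = 6
Fragment sizes (data): 5 * 552 B + 261 B (last, 261 <= 556 OK)
Total bytes sent = payload + n_frags * header = 3021 + 6*20 = 3021 + 120 = 3141 B

6, 3141


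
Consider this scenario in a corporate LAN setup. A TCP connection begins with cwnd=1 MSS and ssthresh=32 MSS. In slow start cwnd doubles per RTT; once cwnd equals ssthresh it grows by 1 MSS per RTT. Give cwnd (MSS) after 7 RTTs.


RTT 0: cwnd = 1 MSS (initial)
RTT 1: cwnd = 2 MSS (slow start, doubled)
RTT 2: cwnd = 4 MSS (slow start, doubled)
RTT 3: cwnd = 8 MSS (slow start, doubled)
RTT 4: cwnd = 16 MSS (slow start, doubled)
RTT 5: cwnd = 32 MSS (slow start, doubled)
RTT 6: cwnd = 33 MSS (congestion avoidance, +1)
RTT 7: cwnd = 34 MSS (congestion avoidance, +1)

34


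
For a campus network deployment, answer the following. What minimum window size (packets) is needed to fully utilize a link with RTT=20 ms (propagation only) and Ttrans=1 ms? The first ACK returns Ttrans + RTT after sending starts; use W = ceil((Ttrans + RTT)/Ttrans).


Given: Ttrans = 1 ms, RTT = 20 ms (= 2 * Tprop, Tprop = 10 ms)
Time until first ACK returns = Ttrans + RTT = 1 + 20 = 21 ms
Need W * Ttrans >= Ttrans + RTT  ->  W >= (Ttrans + RTT) / Ttrans
(Ttrans + RTT) / Ttrans = 21 / 1 = 21
W_min = ceil(21) = 21

21


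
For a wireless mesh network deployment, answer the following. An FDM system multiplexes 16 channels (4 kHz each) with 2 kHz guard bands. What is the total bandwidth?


Given: 16 channels, 4 kHz each, guard = 2 kHz
Channel bandwidth = 16 * 4 = 64 kHz
Guard bands = 15 gaps * 2 kHz = 30 kHz
Total = 64 + 30 = 94 kHz

94


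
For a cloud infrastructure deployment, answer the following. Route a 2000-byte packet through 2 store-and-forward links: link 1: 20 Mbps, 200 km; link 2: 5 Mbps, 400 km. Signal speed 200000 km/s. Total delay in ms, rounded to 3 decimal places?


Packet = 2000 bytes = 16000 bits. Store-and-forward: sum (t_trans + t_prop) per link.
Link 1: t_trans = 16000/(20*10^6) s = 0.8000 ms; t_prop = 200/200000 s = 1.0000 ms; subtotal = 1.8000 ms
Link 2: t_trans = 16000/(5*10^6) s = 3.2000 ms; t_prop = 400/200000 s = 2.0000 ms; subtotal = 5.2000 ms
End-to-end = 1.8000 + 5.2000 = 7.0000 ms -> 7.000 ms (3 dp)

7.000


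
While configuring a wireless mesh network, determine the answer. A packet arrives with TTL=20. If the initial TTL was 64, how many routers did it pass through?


Given: initial TTL = 64, received TTL = 20
Hops = initial TTL - received TTL
Hops = 64 - 20 = 44

44


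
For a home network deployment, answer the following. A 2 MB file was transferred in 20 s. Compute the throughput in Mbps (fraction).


Given: file = 2 MB, time = 20 s
File in Mb = 2 * 8 = 16 Mb
Throughput = 16 / 20 Mbps
Throughput = 4/5 Mbps

4/5


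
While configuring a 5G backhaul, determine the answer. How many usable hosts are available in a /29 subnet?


Given: subnet mask /29
Host bits = 32 - 29 = 3
Total addresses = 2^3 = 8
Usable hosts = 8 - 2 (network + broadcast) = 6

6


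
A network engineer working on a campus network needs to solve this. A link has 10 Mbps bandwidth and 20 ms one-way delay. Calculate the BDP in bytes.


Given: bandwidth = 10 Mbps, delay = 20 ms
BDP in bits = 10 * 10^6 * 20 / 1000
BDP in bits = 200000
BDP in bytes = 200000 / 8 = 25000

25000


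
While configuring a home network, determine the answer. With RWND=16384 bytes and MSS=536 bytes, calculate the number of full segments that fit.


Given: RWND = 16384 bytes, MSS = 536 bytes
Full segments = floor(RWND / MSS)
Full segments = floor(16384 / 536)
Full segments = floor(30.5672) = 30

30


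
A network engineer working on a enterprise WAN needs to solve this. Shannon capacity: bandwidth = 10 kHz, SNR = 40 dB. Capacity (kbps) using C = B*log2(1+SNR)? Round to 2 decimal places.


Given: B = 10 kHz, SNR = 40 dB
SNR linear = 10^(40/10) = 10000
1 + SNR = 10001
log2(10001) = 13.2878566418
C = 10 * 1000 * 13.2878566418 = 132878.5664 bps
C = 132.878566 kbps -> 132.88 kbps (2 dp)

132.88


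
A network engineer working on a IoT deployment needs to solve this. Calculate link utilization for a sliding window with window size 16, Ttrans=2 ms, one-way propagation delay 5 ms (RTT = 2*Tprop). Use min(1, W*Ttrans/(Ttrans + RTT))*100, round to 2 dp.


Given: W = 16, Ttrans = 2 ms, RTT = 10 ms (= 2 * Tprop, Tprop = 5 ms)
Cycle time = Ttrans + RTT = 2 + 10 = 12 ms (first packet sent until its ACK returns)
W * Ttrans = 16 * 2 = 32 ms of sending per cycle
W * Ttrans / (Ttrans + RTT) = 32 / 12 = 2.666667
U = min(1, 2.666667) = 1.000000
U% = 100.00%

100.00


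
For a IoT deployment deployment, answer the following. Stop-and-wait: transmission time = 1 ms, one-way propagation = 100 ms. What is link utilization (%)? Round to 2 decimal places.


Given: Ttrans = 1 ms, Tprop = 100 ms
RTT = 2 * Tprop = 2 * 100 = 200 ms
U = Ttrans / (Ttrans + RTT)
U = 1 / (1 + 200)
U = 1 / 201 = 0.004975
U% = 0.50%

0.50


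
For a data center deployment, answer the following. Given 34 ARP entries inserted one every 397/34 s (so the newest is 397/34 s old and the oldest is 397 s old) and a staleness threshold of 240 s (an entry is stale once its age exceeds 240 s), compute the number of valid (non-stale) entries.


Ages are k * 397/34 s for k = 1..34 (spacing = 11.6765 s).
Entry k is valid iff k * 397/34 <= 240 iff k <= 34 * 240 / 397 = 20.5542
n_valid = floor(20.5542) = 20
(n_stale = 34 - 20 = 14)

20


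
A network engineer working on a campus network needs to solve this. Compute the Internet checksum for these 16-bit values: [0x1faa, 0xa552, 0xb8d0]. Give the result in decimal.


Given words: [0x1faa, 0xa552, 0xb8d0]
Step 1: Sum all words
Raw sum = 8106 + 42322 + 47312 = 97740
Step 2: Fold carry: (32204 + 1) = 32205
One's complement = ~32205 & 0xFFFF = 33330

33330


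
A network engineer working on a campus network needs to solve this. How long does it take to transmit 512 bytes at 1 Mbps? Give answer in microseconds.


Given: packet = 512 bytes, bandwidth = 1 Mbps
Packet in bits = 512 * 8 = 4096 bits
Bandwidth = 1 * 10^6 = 1000000 bps
Time = 4096 / 1000000 seconds
Time in us = 4096 * 10^6 / 1000000 = 4096

4096


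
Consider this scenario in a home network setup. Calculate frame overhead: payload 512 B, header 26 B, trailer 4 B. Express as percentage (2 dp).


Given: payload = 512 B, header = 26 B, trailer = 4 B
Overhead bytes = header + trailer = 26 + 4 = 30
Total frame = payload + overhead = 512 + 30 = 542
Overhead % = 30 / 542 * 100 = 5.5351% -> 5.54% (2 dp)

5.54


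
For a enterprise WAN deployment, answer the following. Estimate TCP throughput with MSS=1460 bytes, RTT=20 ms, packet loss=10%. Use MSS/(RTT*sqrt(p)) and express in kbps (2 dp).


Given: MSS = 1460 bytes, RTT = 20 ms, loss = 10%
RTT in seconds = 20 / 1000 = 0.02
Loss rate = 10% = 0.1
sqrt(loss) = sqrt(0.1) = 0.316227766017
Throughput (bytes/s) = 1460 / (0.02 * 0.316227766017) = 230846.2692
Throughput (kbps) = 230846.2692 * 8 / 1000 = 1846.770154 -> 1846.77 kbps (2 dp)

1846.77


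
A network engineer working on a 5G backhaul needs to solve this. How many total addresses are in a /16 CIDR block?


Given: CIDR prefix /16
Host bits = 32 - 16 = 16
Total addresses = 2^16 = 65536

65536


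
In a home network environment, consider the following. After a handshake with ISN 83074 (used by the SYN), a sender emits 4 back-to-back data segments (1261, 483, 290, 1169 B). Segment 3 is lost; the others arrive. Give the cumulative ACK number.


SYN uses sequence number 83074; first data byte = ISN + 1 = 83075.
Segment 1: SEQ = 83075, len = 1261 B, covers [83075, 84335]
Segment 2: SEQ = 84336, len = 483 B, covers [84336, 84818]
Segment 3: SEQ = 84819, len = 290 B, covers [84819, 85108] [LOST]
Segment 4: SEQ = 85109, len = 1169 B, covers [85109, 86277]
In-order data received: bytes [83075, 84818] (segments 1..2).
Segment 3 missing -> gap begins at byte 84819; later segments buffered out of order.
Cumulative ACK = next expected in-order byte = 83075 + 1261 + 483 = 84819

84819


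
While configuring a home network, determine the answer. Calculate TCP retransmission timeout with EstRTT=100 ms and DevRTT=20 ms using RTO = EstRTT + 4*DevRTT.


Given: EstRTT = 100 ms, DevRTT = 20 ms
Timeout = EstRTT + 4 * DevRTT
4 * DevRTT = 4 * 20 = 80
Timeout = 100 + 80 = 180 ms

180


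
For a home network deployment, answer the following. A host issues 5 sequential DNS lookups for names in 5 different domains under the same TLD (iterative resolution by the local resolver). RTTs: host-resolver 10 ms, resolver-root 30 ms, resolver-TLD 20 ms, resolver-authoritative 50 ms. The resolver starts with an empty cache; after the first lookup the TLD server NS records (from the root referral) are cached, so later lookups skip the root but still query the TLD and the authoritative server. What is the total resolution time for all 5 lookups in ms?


Lookup 1 (cold cache): local + root + TLD + auth = 10 + 30 + 20 + 50 = 110 ms
Lookups 2..5 (TLD NS cached -> skip root; new domain -> still ask TLD and auth): local + TLD + auth = 10 + 20 + 50 = 80 ms each
Remaining 4 lookups: 4 * 80 = 320 ms
Total = 110 + 320 = 430 ms

430


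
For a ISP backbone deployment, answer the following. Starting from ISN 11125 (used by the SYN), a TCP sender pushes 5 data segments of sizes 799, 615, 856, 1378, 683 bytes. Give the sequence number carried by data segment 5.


The SYN occupies sequence number ISN = 11125, so the first data byte is ISN + 1 = 11126.
SEQ of data segment i = (ISN + 1) + sum of payload sizes of segments 1..i-1.
Segment 1: SEQ = 11126, payload = 799 bytes
Segment 2: SEQ = 11925, payload = 615 bytes
Segment 3: SEQ = 12540, payload = 856 bytes
Segment 4: SEQ = 13396, payload = 1378 bytes
Segment 5: SEQ = 14774, payload = 683 bytes
SEQ of segment 5 = 11126 + 799 + 615 + 856 + 1378 = 14774

14774
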